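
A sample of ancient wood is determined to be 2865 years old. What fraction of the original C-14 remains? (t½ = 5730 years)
N/N₀ = (1/2)^(t/t½) = 0.7071 = 70.7%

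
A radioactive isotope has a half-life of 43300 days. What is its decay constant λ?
λ = ln(2)/t½ = 1.601e-5 day⁻¹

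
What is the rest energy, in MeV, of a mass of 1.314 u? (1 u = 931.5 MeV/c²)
E = mc² = 1224 MeV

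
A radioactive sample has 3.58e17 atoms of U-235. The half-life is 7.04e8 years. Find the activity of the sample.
A = λN = 3.525e8 decays/year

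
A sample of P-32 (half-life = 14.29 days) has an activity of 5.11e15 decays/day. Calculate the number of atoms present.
N = A/λ = 1.053e17 atoms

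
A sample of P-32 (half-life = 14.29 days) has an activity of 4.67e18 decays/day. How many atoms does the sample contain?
N = A/λ = 9.628e19 atoms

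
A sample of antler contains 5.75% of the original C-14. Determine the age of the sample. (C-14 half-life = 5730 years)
Age = t½ × log₂(1/ratio) = 23610 years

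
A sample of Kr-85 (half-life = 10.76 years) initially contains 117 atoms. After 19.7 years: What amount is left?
N = N₀(1/2)^(t/t½) = 32.89 atoms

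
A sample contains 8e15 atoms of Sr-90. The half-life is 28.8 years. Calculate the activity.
A = λN = 1.925e14 decays/year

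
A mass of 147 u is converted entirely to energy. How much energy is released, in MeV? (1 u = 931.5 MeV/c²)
E = mc² = 1.369e5 MeV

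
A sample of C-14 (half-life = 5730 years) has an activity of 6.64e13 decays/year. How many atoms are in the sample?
N = A/λ = 5.489e17 atoms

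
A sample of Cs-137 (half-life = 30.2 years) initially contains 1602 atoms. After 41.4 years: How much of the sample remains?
N = N₀(1/2)^(t/t½) = 619.4 atoms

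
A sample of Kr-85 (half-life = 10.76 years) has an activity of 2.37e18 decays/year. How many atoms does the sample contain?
N = A/λ = 3.679e19 atoms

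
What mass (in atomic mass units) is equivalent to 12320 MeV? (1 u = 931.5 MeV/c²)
m = E/c² = 13.23 u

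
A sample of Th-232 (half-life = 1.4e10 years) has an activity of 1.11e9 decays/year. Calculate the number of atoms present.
N = A/λ = 2.242e19 atoms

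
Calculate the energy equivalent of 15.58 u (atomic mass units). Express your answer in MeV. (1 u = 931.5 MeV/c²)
E = mc² = 14510 MeV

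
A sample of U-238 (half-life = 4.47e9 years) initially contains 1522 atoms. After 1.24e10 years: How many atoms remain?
N = N₀(1/2)^(t/t½) = 222.5 atoms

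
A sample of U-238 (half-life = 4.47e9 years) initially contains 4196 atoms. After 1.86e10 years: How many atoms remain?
N = N₀(1/2)^(t/t½) = 234.5 atoms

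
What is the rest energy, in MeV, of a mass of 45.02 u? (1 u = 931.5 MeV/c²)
E = mc² = 41940 MeV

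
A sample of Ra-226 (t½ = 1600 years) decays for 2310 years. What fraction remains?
N/N₀ = (1/2)^(t/t½) = 0.3676 = 36.8%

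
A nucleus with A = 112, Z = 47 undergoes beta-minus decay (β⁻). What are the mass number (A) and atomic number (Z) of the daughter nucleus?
Daughter: A = 112, Z = 48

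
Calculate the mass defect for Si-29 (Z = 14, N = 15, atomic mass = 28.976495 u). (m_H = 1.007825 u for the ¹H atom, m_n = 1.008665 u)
Δm = Z·m_H + N·m_n − M = 0.263 u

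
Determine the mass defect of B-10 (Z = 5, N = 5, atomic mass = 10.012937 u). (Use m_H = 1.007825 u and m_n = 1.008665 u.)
Δm = Z·m_H + N·m_n − M = 0.06951 u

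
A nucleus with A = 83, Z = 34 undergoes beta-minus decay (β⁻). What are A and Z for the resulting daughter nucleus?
Daughter: A = 83, Z = 35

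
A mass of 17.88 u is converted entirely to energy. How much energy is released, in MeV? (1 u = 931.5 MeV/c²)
E = mc² = 16660 MeV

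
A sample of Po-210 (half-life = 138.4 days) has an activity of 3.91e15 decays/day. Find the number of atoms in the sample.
N = A/λ = 7.807e17 atoms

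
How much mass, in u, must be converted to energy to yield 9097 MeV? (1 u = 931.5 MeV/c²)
m = E/c² = 9.766 u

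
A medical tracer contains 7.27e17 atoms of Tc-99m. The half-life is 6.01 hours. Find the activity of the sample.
A = λN = 8.385e16 decays/hour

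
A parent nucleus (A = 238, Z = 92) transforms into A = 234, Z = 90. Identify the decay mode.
ΔA = -4, ΔZ = -2 ⇒ alpha decay (α)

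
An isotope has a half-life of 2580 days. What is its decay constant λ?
λ = ln(2)/t½ = 2.687e-4 day⁻¹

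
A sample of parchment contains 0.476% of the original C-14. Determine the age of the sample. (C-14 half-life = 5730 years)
Age = t½ × log₂(1/ratio) = 44210 years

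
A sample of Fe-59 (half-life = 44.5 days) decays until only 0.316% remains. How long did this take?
t = t½ × log₂(N₀/N) = 369.6 days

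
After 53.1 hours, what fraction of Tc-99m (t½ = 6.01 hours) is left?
N/N₀ = (1/2)^(t/t½) = 0.002189 = 0.219%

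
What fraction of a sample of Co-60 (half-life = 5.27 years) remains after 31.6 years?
N/N₀ = (1/2)^(t/t½) = 0.01567 = 1.57%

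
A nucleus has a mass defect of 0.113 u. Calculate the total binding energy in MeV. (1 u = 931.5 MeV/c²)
B.E. = Δm × 931.5 = 105.3 MeV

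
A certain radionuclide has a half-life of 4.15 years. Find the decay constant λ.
λ = ln(2)/t½ = 0.167 year⁻¹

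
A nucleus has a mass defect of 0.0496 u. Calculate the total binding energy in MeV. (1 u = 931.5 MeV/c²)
B.E. = Δm × 931.5 = 46.2 MeV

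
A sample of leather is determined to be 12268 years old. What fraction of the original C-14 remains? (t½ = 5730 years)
N/N₀ = (1/2)^(t/t½) = 0.2267 = 22.7%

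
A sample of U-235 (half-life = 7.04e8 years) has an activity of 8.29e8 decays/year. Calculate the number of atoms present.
N = A/λ = 8.42e17 atoms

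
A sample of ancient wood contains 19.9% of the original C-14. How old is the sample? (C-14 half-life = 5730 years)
Age = t½ × log₂(1/ratio) = 13350 years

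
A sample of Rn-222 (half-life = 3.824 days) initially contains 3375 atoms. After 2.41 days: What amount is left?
N = N₀(1/2)^(t/t½) = 2180 atoms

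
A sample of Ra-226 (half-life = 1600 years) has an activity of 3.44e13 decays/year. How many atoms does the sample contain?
N = A/λ = 7.941e16 atoms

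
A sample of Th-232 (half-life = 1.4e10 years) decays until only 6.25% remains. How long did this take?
t = t½ × log₂(N₀/N) = 5.6e10 years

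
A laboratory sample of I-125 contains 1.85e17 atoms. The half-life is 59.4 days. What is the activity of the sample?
A = λN = 2.159e15 decays/day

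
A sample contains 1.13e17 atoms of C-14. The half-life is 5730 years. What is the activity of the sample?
A = λN = 1.367e13 decays/year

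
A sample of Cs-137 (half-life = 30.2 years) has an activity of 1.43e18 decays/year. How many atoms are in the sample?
N = A/λ = 6.23e19 atoms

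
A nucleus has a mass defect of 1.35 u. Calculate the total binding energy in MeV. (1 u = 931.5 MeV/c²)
B.E. = Δm × 931.5 = 1258 MeV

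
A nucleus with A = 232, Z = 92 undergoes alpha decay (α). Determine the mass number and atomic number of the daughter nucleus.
Daughter: A = 228, Z = 90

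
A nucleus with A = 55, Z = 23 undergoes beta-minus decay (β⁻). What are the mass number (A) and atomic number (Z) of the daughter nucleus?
Daughter: A = 55, Z = 24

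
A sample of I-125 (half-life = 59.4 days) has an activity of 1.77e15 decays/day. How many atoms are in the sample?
N = A/λ = 1.517e17 atoms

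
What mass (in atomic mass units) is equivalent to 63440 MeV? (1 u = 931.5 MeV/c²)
m = E/c² = 68.11 u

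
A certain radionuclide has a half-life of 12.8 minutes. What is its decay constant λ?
λ = ln(2)/t½ = 0.05415 minute⁻¹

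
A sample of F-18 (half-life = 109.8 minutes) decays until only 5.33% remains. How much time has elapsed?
t = t½ × log₂(N₀/N) = 464.4 minutes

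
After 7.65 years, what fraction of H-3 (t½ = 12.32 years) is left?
N/N₀ = (1/2)^(t/t½) = 0.6502 = 65%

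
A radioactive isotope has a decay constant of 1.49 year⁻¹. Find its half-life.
t½ = ln(2)/λ = 0.4652 years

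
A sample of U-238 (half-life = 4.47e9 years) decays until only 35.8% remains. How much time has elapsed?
t = t½ × log₂(N₀/N) = 6.624e9 years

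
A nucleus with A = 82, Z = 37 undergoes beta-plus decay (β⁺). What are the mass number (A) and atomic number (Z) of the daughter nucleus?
Daughter: A = 82, Z = 36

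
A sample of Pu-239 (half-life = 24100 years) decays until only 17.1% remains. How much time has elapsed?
t = t½ × log₂(N₀/N) = 61410 years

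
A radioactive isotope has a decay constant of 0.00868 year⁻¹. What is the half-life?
t½ = ln(2)/λ = 79.86 years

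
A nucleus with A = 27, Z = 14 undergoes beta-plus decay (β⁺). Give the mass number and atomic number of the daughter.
Daughter: A = 27, Z = 13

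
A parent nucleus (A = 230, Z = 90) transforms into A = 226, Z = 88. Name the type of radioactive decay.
ΔA = -4, ΔZ = -2 ⇒ alpha decay (α)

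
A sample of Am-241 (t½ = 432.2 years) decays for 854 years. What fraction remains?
N/N₀ = (1/2)^(t/t½) = 0.2542 = 25.4%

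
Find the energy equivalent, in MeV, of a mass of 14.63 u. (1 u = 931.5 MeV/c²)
E = mc² = 13630 MeV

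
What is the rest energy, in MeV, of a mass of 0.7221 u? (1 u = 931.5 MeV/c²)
E = mc² = 672.6 MeV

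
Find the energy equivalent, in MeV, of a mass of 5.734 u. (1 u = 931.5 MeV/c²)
E = mc² = 5341 MeV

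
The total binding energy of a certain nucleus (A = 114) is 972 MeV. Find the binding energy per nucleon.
B.E./A = 972/114 = 8.526 MeV/nucleon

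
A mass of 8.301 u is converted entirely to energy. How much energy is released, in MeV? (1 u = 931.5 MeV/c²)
E = mc² = 7732 MeV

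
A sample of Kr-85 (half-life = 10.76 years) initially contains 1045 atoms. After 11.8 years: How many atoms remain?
N = N₀(1/2)^(t/t½) = 488.6 atoms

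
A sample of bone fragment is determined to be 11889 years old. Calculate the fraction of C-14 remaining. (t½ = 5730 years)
N/N₀ = (1/2)^(t/t½) = 0.2374 = 23.7%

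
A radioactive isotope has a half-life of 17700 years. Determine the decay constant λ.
λ = ln(2)/t½ = 3.916e-5 year⁻¹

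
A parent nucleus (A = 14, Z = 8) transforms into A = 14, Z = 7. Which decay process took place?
ΔA = 0, ΔZ = -1 ⇒ beta-plus decay (β⁺) or electron capture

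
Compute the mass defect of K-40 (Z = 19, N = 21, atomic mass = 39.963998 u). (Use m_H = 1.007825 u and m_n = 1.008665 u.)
Δm = Z·m_H + N·m_n − M = 0.3666 u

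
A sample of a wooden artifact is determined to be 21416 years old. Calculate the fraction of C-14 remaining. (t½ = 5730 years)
N/N₀ = (1/2)^(t/t½) = 0.07497 = 7.5%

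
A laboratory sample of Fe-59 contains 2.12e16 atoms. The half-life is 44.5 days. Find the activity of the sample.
A = λN = 3.302e14 decays/day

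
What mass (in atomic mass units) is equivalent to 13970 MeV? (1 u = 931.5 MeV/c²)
m = E/c² = 15 u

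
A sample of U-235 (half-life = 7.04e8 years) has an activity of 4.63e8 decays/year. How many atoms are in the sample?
N = A/λ = 4.702e17 atoms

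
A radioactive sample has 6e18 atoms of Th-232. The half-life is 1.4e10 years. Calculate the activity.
A = λN = 2.971e8 decays/year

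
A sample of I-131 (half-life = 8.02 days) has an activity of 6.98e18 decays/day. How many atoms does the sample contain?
N = A/λ = 8.076e19 atoms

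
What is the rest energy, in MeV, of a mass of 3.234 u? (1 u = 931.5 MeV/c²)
E = mc² = 3012 MeV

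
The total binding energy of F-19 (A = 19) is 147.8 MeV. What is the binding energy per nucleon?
B.E./A = 147.8/19 = 7.779 MeV/nucleon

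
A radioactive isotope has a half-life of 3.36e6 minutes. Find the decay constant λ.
λ = ln(2)/t½ = 2.063e-7 minute⁻¹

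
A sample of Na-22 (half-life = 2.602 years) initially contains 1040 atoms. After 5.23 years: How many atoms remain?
N = N₀(1/2)^(t/t½) = 258.2 atoms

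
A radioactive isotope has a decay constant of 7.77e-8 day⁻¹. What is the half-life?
t½ = ln(2)/λ = 8.921e6 days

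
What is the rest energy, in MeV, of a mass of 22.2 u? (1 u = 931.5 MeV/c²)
E = mc² = 20680 MeV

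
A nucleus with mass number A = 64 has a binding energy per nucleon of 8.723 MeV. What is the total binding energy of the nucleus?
B.E. = 8.723 × 64 = 558.3 MeV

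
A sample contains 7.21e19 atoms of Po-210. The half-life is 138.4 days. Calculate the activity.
A = λN = 3.611e17 decays/day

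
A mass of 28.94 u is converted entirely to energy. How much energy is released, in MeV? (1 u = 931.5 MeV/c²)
E = mc² = 26960 MeV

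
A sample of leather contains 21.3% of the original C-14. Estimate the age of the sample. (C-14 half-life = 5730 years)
Age = t½ × log₂(1/ratio) = 12780 years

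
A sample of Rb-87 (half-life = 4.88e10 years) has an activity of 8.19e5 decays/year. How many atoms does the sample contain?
N = A/λ = 5.766e16 atoms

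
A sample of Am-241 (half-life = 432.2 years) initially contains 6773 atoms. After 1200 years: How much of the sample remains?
N = N₀(1/2)^(t/t½) = 988.5 atoms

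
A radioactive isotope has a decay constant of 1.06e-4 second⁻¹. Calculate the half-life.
t½ = ln(2)/λ = 6539 seconds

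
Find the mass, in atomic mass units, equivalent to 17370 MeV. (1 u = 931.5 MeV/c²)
m = E/c² = 18.65 u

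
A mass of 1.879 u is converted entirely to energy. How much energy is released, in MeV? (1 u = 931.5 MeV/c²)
E = mc² = 1750 MeV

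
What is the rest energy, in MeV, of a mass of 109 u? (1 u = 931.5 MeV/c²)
E = mc² = 1.015e5 MeV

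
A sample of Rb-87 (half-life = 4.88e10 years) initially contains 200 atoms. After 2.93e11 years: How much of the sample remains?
N = N₀(1/2)^(t/t½) = 3.116 atoms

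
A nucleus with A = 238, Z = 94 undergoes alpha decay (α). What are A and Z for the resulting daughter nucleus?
Daughter: A = 234, Z = 92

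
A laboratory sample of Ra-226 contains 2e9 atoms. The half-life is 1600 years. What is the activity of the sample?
A = λN = 8.664e5 decays/year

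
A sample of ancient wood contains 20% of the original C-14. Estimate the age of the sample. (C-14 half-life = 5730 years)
Age = t½ × log₂(1/ratio) = 13300 years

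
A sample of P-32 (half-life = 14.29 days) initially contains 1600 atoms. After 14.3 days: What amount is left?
N = N₀(1/2)^(t/t½) = 799.6 atoms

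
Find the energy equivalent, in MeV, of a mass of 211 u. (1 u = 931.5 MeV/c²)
E = mc² = 1.965e5 MeV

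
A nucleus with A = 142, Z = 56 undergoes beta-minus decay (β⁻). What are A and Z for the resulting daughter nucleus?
Daughter: A = 142, Z = 57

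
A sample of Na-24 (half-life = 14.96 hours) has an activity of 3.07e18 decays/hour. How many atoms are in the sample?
N = A/λ = 6.626e19 atoms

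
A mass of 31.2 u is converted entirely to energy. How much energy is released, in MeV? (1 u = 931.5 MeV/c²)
E = mc² = 29060 MeV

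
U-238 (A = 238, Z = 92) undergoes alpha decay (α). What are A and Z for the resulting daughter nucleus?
Daughter: A = 234, Z = 90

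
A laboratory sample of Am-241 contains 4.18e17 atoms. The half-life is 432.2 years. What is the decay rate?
A = λN = 6.704e14 decays/year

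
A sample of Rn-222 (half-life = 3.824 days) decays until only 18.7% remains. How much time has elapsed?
t = t½ × log₂(N₀/N) = 9.25 days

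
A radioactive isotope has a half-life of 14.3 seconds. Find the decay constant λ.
λ = ln(2)/t½ = 0.04847 second⁻¹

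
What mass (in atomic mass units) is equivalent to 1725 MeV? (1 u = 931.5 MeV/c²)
m = E/c² = 1.852 u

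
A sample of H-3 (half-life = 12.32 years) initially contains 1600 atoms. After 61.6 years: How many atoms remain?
N = N₀(1/2)^(t/t½) = 50 atoms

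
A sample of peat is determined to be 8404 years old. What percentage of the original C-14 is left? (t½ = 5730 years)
N/N₀ = (1/2)^(t/t½) = 0.3618 = 36.2%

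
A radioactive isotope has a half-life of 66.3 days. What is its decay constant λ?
λ = ln(2)/t½ = 0.01045 day⁻¹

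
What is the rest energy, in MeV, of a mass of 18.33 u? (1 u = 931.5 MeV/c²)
E = mc² = 17070 MeV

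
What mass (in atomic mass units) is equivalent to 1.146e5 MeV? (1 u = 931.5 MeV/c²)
m = E/c² = 123 u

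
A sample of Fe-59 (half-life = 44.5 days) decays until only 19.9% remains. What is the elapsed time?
t = t½ × log₂(N₀/N) = 103.6 days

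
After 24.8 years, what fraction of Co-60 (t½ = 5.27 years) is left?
N/N₀ = (1/2)^(t/t½) = 0.03832 = 3.83%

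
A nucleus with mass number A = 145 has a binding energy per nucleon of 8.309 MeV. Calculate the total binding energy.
B.E. = 8.309 × 145 = 1205 MeV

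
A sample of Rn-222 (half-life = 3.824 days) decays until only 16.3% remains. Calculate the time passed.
t = t½ × log₂(N₀/N) = 10.01 days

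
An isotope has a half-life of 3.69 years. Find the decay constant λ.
λ = ln(2)/t½ = 0.1878 year⁻¹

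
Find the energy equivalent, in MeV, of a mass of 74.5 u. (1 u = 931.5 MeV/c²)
E = mc² = 69400 MeV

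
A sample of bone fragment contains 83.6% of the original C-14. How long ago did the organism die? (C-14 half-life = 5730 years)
Age = t½ × log₂(1/ratio) = 1481 years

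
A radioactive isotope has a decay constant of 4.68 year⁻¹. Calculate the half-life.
t½ = ln(2)/λ = 0.1481 years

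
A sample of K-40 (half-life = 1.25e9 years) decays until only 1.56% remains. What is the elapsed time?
t = t½ × log₂(N₀/N) = 7.503e9 years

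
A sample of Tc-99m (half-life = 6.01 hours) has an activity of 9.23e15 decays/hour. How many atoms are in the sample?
N = A/λ = 8.003e16 atoms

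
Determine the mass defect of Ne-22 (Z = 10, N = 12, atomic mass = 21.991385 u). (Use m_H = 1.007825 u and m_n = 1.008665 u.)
Δm = Z·m_H + N·m_n − M = 0.1908 u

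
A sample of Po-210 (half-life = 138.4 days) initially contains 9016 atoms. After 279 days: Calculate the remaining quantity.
N = N₀(1/2)^(t/t½) = 2229 atoms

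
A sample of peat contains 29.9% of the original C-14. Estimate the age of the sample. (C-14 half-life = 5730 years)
Age = t½ × log₂(1/ratio) = 9980 years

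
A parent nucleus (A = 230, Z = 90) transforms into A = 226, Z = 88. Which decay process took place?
ΔA = -4, ΔZ = -2 ⇒ alpha decay (α)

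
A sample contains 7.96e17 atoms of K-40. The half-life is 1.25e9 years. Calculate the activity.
A = λN = 4.414e8 decays/year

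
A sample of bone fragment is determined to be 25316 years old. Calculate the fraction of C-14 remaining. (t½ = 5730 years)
N/N₀ = (1/2)^(t/t½) = 0.04677 = 4.68%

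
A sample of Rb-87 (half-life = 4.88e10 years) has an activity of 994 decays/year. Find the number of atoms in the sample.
N = A/λ = 6.998e13 atoms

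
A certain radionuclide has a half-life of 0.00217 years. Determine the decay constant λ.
λ = ln(2)/t½ = 319.4 year⁻¹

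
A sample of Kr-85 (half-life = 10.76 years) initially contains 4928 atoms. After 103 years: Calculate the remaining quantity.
N = N₀(1/2)^(t/t½) = 6.472 atoms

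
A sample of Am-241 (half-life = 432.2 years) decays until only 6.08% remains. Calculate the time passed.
t = t½ × log₂(N₀/N) = 1746 years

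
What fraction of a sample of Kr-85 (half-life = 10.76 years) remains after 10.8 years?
N/N₀ = (1/2)^(t/t½) = 0.4987 = 49.9%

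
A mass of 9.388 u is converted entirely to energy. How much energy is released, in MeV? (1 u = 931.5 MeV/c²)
E = mc² = 8745 MeV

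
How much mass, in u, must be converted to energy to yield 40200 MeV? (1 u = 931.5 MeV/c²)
m = E/c² = 43.16 u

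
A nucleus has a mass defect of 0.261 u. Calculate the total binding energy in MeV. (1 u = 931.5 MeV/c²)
B.E. = Δm × 931.5 = 243.1 MeV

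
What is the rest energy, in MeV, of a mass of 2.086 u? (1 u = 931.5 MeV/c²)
E = mc² = 1943 MeV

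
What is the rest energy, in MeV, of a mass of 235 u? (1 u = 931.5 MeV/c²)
E = mc² = 2.189e5 MeV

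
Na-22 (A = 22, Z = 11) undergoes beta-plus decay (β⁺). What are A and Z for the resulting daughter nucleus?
Daughter: A = 22, Z = 10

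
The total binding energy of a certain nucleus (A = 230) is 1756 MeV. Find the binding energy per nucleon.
B.E./A = 1756/230 = 7.635 MeV/nucleon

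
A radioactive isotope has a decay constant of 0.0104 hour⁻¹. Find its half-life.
t½ = ln(2)/λ = 66.65 hours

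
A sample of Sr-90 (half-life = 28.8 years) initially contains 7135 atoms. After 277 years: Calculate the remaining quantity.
N = N₀(1/2)^(t/t½) = 9.08 atoms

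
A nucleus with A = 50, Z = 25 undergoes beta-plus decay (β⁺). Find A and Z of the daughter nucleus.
Daughter: A = 50, Z = 24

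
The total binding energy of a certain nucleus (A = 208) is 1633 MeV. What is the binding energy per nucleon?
B.E./A = 1633/208 = 7.851 MeV/nucleon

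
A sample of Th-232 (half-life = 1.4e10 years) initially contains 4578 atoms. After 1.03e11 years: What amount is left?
N = N₀(1/2)^(t/t½) = 27.92 atoms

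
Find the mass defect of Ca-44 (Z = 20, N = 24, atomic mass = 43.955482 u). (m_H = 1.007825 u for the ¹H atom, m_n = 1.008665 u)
Δm = Z·m_H + N·m_n − M = 0.409 u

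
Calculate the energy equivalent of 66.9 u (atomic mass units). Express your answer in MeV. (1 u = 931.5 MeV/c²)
E = mc² = 62320 MeV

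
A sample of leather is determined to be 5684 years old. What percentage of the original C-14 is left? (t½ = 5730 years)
N/N₀ = (1/2)^(t/t½) = 0.5028 = 50.3%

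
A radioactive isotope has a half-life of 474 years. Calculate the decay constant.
λ = ln(2)/t½ = 0.001462 year⁻¹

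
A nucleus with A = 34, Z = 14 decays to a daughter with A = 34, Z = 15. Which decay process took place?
ΔA = 0, ΔZ = +1 ⇒ beta-minus decay (β⁻)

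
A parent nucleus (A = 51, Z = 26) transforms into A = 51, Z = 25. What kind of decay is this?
ΔA = 0, ΔZ = -1 ⇒ beta-plus decay (β⁺) or electron capture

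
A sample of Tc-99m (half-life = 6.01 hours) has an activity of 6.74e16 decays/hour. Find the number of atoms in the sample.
N = A/λ = 5.844e17 atoms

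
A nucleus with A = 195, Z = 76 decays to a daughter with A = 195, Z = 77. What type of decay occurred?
ΔA = 0, ΔZ = +1 ⇒ beta-minus decay (β⁻)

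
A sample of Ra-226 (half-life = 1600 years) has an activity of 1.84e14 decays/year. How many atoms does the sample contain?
N = A/λ = 4.247e17 atoms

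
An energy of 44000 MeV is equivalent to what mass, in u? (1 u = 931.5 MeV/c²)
m = E/c² = 47.24 u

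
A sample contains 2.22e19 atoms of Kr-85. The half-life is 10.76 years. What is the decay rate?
A = λN = 1.43e18 decays/year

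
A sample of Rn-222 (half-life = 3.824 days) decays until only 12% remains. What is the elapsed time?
t = t½ × log₂(N₀/N) = 11.7 days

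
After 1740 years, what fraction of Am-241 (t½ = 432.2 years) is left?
N/N₀ = (1/2)^(t/t½) = 0.06139 = 6.14%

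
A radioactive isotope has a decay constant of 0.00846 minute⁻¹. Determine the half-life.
t½ = ln(2)/λ = 81.93 minutes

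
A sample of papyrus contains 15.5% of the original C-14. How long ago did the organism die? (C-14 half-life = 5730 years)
Age = t½ × log₂(1/ratio) = 15410 years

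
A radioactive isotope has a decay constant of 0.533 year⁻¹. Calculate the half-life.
t½ = ln(2)/λ = 1.3 years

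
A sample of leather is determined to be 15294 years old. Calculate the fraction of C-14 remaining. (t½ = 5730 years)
N/N₀ = (1/2)^(t/t½) = 0.1572 = 15.7%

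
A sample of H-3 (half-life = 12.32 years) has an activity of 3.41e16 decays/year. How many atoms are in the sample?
N = A/λ = 6.061e17 atoms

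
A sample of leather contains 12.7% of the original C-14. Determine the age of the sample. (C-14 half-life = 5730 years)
Age = t½ × log₂(1/ratio) = 17060 years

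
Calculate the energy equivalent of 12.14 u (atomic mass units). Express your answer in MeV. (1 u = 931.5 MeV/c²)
E = mc² = 11310 MeV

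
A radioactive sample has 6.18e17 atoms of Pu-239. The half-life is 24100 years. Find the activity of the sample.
A = λN = 1.777e13 decays/year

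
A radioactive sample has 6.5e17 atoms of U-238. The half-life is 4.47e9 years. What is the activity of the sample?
A = λN = 1.008e8 decays/year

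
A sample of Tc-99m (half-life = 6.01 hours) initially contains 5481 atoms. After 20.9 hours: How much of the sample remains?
N = N₀(1/2)^(t/t½) = 492.1 atoms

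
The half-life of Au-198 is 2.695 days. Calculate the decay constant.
λ = ln(2)/t½ = 0.2572 day⁻¹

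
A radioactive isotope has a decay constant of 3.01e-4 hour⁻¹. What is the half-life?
t½ = ln(2)/λ = 2303 hours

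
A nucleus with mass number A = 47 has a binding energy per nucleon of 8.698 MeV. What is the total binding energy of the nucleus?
B.E. = 8.698 × 47 = 408.8 MeV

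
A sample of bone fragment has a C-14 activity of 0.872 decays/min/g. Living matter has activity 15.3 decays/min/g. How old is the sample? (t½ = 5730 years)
Age = t½ × log₂(A₀/A) = 23680 years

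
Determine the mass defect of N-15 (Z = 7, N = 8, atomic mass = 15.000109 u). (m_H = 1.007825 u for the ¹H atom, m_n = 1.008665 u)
Δm = Z·m_H + N·m_n − M = 0.124 u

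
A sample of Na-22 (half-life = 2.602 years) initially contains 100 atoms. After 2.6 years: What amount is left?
N = N₀(1/2)^(t/t½) = 50.03 atoms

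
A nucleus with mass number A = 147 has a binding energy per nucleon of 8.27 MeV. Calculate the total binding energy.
B.E. = 8.27 × 147 = 1216 MeV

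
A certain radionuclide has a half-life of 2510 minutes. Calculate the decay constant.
λ = ln(2)/t½ = 2.762e-4 minute⁻¹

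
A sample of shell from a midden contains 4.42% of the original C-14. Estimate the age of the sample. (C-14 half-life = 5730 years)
Age = t½ × log₂(1/ratio) = 25780 years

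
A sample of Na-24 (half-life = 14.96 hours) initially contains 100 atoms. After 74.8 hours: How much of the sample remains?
N = N₀(1/2)^(t/t½) = 3.125 atoms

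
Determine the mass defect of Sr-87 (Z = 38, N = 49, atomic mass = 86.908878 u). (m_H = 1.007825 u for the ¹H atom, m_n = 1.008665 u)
Δm = Z·m_H + N·m_n − M = 0.8131 u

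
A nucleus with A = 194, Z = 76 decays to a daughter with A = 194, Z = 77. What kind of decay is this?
ΔA = 0, ΔZ = +1 ⇒ beta-minus decay (β⁻)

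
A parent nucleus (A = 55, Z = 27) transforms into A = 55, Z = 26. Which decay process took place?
ΔA = 0, ΔZ = -1 ⇒ beta-plus decay (β⁺) or electron capture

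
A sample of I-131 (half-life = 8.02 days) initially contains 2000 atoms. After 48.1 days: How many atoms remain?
N = N₀(1/2)^(t/t½) = 31.3 atoms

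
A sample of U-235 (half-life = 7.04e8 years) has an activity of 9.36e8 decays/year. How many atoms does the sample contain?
N = A/λ = 9.507e17 atoms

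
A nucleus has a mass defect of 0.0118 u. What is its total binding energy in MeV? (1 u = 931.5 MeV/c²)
B.E. = Δm × 931.5 = 10.99 MeV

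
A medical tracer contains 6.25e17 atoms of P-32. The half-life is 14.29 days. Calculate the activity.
A = λN = 3.032e16 decays/day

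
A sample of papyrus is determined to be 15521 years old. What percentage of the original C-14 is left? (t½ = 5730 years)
N/N₀ = (1/2)^(t/t½) = 0.153 = 15.3%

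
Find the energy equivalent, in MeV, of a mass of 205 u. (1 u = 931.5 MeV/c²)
E = mc² = 1.91e5 MeV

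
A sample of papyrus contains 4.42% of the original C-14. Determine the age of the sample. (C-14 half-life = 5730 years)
Age = t½ × log₂(1/ratio) = 25780 years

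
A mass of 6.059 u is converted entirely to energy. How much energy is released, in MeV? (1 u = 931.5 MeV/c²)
E = mc² = 5644 MeV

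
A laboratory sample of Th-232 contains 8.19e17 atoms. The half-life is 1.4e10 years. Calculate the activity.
A = λN = 4.055e7 decays/year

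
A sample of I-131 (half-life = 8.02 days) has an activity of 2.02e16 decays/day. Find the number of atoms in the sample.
N = A/λ = 2.337e17 atoms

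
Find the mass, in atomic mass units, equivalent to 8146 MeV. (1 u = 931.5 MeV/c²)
m = E/c² = 8.745 u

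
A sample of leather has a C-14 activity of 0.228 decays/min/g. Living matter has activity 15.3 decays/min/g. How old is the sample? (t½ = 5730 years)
Age = t½ × log₂(A₀/A) = 34770 years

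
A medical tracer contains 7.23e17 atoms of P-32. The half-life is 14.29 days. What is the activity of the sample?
A = λN = 3.507e16 decays/day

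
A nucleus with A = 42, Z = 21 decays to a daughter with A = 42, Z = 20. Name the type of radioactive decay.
ΔA = 0, ΔZ = -1 ⇒ beta-plus decay (β⁺) or electron capture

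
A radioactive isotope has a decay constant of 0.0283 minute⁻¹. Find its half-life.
t½ = ln(2)/λ = 24.49 minutes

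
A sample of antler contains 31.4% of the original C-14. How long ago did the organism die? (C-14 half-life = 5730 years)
Age = t½ × log₂(1/ratio) = 9576 years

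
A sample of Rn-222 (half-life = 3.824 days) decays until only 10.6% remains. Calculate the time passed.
t = t½ × log₂(N₀/N) = 12.38 days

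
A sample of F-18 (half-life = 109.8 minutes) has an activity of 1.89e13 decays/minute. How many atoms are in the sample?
N = A/λ = 2.994e15 atoms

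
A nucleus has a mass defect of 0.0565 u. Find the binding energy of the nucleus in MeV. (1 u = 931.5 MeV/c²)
B.E. = Δm × 931.5 = 52.63 MeV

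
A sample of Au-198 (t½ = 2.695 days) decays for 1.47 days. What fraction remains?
N/N₀ = (1/2)^(t/t½) = 0.6852 = 68.5%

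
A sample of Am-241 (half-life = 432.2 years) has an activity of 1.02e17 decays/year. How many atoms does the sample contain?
N = A/λ = 6.36e19 atoms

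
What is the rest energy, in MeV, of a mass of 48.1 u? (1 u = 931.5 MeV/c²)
E = mc² = 44810 MeV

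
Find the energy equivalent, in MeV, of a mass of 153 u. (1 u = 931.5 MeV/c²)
E = mc² = 1.425e5 MeV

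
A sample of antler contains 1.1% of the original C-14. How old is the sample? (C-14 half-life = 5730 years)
Age = t½ × log₂(1/ratio) = 37280 years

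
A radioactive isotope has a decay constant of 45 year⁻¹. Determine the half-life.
t½ = ln(2)/λ = 0.0154 years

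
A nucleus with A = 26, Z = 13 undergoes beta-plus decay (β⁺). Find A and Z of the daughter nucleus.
Daughter: A = 26, Z = 12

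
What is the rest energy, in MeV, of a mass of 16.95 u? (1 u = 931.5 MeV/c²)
E = mc² = 15790 MeV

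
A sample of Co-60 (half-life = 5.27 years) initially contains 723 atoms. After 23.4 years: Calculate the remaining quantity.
N = N₀(1/2)^(t/t½) = 33.3 atoms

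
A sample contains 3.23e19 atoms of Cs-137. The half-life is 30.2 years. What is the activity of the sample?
A = λN = 7.413e17 decays/year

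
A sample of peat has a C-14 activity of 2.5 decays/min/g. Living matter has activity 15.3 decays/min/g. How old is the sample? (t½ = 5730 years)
Age = t½ × log₂(A₀/A) = 14980 years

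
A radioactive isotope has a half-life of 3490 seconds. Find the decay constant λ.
λ = ln(2)/t½ = 1.986e-4 second⁻¹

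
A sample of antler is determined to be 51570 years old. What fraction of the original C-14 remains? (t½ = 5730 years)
N/N₀ = (1/2)^(t/t½) = 0.001953 = 0.195%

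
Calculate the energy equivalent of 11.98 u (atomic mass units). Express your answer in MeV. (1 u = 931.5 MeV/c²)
E = mc² = 11160 MeV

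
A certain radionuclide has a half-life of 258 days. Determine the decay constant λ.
λ = ln(2)/t½ = 0.002687 day⁻¹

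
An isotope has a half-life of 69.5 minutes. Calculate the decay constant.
λ = ln(2)/t½ = 0.009973 minute⁻¹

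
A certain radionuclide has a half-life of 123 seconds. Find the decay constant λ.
λ = ln(2)/t½ = 0.005635 second⁻¹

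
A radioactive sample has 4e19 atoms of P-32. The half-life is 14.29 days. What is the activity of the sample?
A = λN = 1.94e18 decays/day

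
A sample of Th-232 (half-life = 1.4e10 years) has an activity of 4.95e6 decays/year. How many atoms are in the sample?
N = A/λ = 9.998e16 atoms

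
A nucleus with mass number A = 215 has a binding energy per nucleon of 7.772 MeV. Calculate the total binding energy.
B.E. = 7.772 × 215 = 1671 MeV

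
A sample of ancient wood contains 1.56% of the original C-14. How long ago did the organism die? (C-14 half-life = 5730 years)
Age = t½ × log₂(1/ratio) = 34390 years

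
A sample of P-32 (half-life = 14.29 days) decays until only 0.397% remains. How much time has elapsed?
t = t½ × log₂(N₀/N) = 114 days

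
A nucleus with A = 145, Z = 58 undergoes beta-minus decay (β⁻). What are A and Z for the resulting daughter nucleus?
Daughter: A = 145, Z = 59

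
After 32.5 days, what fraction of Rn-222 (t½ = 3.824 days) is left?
N/N₀ = (1/2)^(t/t½) = 0.002764 = 0.276%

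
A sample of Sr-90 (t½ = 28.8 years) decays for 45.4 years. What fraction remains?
N/N₀ = (1/2)^(t/t½) = 0.3353 = 33.5%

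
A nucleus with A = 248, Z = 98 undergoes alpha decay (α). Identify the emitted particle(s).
α particle = ⁴₂He (2 protons + 2 neutrons)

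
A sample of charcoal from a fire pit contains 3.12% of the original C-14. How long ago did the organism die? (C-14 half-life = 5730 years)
Age = t½ × log₂(1/ratio) = 28660 years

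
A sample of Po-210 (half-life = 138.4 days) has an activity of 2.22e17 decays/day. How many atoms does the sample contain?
N = A/λ = 4.433e19 atoms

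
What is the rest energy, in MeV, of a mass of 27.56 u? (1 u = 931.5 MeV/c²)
E = mc² = 25670 MeV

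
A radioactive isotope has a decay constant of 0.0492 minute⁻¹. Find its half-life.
t½ = ln(2)/λ = 14.09 minutes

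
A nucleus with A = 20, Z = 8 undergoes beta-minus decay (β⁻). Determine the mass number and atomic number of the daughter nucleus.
Daughter: A = 20, Z = 9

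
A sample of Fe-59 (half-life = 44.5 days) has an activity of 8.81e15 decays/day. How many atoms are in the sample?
N = A/λ = 5.656e17 atoms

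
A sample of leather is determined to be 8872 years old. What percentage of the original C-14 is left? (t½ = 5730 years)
N/N₀ = (1/2)^(t/t½) = 0.3419 = 34.2%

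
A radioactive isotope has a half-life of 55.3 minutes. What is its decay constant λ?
λ = ln(2)/t½ = 0.01253 minute⁻¹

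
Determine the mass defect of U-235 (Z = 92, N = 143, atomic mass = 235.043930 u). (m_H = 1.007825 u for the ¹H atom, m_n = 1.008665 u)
Δm = Z·m_H + N·m_n − M = 1.915 u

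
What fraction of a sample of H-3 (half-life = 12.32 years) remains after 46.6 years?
N/N₀ = (1/2)^(t/t½) = 0.07267 = 7.27%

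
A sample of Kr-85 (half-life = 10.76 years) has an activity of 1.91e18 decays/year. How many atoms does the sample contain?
N = A/λ = 2.965e19 atoms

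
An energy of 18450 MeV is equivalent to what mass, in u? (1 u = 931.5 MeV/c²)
m = E/c² = 19.81 u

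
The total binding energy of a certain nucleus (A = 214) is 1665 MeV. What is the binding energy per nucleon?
B.E./A = 1665/214 = 7.78 MeV/nucleon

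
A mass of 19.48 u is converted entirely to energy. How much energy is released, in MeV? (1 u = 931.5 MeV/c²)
E = mc² = 18150 MeV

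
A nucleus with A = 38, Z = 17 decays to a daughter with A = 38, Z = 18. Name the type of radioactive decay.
ΔA = 0, ΔZ = +1 ⇒ beta-minus decay (β⁻)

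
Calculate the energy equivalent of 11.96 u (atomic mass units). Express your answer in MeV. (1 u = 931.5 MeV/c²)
E = mc² = 11140 MeV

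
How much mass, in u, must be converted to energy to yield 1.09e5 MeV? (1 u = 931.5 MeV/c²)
m = E/c² = 117 u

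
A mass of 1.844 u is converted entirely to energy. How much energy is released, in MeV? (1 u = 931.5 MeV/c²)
E = mc² = 1718 MeV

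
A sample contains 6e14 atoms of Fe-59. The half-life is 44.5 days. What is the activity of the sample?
A = λN = 9.346e12 decays/day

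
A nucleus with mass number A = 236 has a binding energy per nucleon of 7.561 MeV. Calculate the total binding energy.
B.E. = 7.561 × 236 = 1784 MeV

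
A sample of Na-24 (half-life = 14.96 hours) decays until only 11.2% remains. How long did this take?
t = t½ × log₂(N₀/N) = 47.25 hours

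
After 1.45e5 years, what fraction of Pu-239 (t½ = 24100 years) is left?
N/N₀ = (1/2)^(t/t½) = 0.01545 = 1.54%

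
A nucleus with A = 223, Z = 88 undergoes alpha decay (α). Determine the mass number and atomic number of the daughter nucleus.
Daughter: A = 219, Z = 86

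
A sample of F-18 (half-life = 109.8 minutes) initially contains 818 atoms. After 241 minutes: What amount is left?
N = N₀(1/2)^(t/t½) = 178.7 atoms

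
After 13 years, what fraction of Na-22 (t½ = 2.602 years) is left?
N/N₀ = (1/2)^(t/t½) = 0.03133 = 3.13%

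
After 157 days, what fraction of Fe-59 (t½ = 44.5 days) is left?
N/N₀ = (1/2)^(t/t½) = 0.08668 = 8.67%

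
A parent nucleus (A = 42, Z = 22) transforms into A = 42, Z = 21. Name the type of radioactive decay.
ΔA = 0, ΔZ = -1 ⇒ beta-plus decay (β⁺) or electron capture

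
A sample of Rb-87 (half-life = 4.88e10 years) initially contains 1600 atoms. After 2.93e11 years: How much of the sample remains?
N = N₀(1/2)^(t/t½) = 24.93 atoms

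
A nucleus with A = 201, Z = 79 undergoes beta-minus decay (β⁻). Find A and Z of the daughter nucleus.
Daughter: A = 201, Z = 80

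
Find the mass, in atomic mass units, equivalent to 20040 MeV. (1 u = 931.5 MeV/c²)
m = E/c² = 21.51 u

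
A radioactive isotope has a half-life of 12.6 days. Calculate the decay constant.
λ = ln(2)/t½ = 0.05501 day⁻¹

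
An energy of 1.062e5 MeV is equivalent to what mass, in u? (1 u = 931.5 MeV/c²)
m = E/c² = 114 u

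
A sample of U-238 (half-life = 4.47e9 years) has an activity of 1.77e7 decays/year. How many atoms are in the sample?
N = A/λ = 1.141e17 atoms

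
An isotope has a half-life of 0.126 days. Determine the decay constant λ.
λ = ln(2)/t½ = 5.501 day⁻¹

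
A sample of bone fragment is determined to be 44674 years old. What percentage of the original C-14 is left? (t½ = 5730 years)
N/N₀ = (1/2)^(t/t½) = 0.004498 = 0.45%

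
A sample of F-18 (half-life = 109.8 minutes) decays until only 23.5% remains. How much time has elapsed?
t = t½ × log₂(N₀/N) = 229.4 minutes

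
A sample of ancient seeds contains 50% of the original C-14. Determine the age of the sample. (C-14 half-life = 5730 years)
Age = t½ × log₂(1/ratio) = 5730 years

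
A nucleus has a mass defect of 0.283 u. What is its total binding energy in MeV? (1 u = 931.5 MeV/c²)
B.E. = Δm × 931.5 = 263.6 MeV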